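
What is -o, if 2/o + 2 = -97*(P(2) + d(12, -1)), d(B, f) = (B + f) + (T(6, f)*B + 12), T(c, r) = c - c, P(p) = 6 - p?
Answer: 2/2621 ≈ 0.00076307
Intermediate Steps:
T(c, r) = 0
d(B, f) = 12 + B + f (d(B, f) = (B + f) + (0*B + 12) = (B + f) + (0 + 12) = (B + f) + 12 = 12 + B + f)
o = -2/2621 (o = 2/(-2 - 97*((6 - 1*2) + (12 + 12 - 1))) = 2/(-2 - 97*((6 - 2) + 23)) = 2/(-2 - 97*(4 + 23)) = 2/(-2 - 97*27) = 2/(-2 - 2619) = 2/(-2621) = 2*(-1/2621) = -2/2621 ≈ -0.00076307)
-o = -1*(-2/2621) = 2/2621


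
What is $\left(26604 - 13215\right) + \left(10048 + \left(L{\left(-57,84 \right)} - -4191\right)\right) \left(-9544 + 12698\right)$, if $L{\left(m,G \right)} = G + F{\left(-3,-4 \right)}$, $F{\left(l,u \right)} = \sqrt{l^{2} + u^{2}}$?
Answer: $45203901$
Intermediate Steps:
$L{\left(m,G \right)} = 5 + G$ ($L{\left(m,G \right)} = G + \sqrt{\left(-3\right)^{2} + \left(-4\right)^{2}} = G + \sqrt{9 + 16} = G + \sqrt{25} = G + 5 = 5 + G$)
$\left(26604 - 13215\right) + \left(10048 + \left(L{\left(-57,84 \right)} - -4191\right)\right) \left(-9544 + 12698\right) = \left(26604 - 13215\right) + \left(10048 + \left(\left(5 + 84\right) - -4191\right)\right) \left(-9544 + 12698\right) = 13389 + \left(10048 + \left(89 + 4191\right)\right) 3154 = 13389 + \left(10048 + 4280\right) 3154 = 13389 + 14328 \cdot 3154 = 13389 + 45190512 = 45203901$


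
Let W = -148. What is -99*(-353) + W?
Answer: 34799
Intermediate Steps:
-99*(-353) + W = -99*(-353) - 148 = 34947 - 148 = 34799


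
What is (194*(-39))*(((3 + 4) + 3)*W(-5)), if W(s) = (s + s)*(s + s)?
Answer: -7566000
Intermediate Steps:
W(s) = 4*s**2 (W(s) = (2*s)*(2*s) = 4*s**2)
(194*(-39))*(((3 + 4) + 3)*W(-5)) = (194*(-39))*(((3 + 4) + 3)*(4*(-5)**2)) = -7566*(7 + 3)*4*25 = -75660*100 = -7566*1000 = -7566000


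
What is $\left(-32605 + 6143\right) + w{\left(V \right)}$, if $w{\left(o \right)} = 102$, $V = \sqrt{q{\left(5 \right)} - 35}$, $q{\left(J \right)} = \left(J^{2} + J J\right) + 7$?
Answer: $-26360$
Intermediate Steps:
$q{\left(J \right)} = 7 + 2 J^{2}$ ($q{\left(J \right)} = \left(J^{2} + J^{2}\right) + 7 = 2 J^{2} + 7 = 7 + 2 J^{2}$)
$V = \sqrt{22}$ ($V = \sqrt{\left(7 + 2 \cdot 5^{2}\right) - 35} = \sqrt{\left(7 + 2 \cdot 25\right) - 35} = \sqrt{\left(7 + 50\right) - 35} = \sqrt{57 - 35} = \sqrt{22} \approx 4.6904$)
$\left(-32605 + 6143\right) + w{\left(V \right)} = \left(-32605 + 6143\right) + 102 = -26462 + 102 = -26360$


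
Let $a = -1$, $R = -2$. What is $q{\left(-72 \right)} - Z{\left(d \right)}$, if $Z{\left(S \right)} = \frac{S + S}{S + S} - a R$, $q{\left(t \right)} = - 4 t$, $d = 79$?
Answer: $289$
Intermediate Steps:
$Z{\left(S \right)} = -1$ ($Z{\left(S \right)} = \frac{S + S}{S + S} - \left(-1\right) \left(-2\right) = \frac{2 S}{2 S} - 2 = 2 S \frac{1}{2 S} - 2 = 1 - 2 = -1$)
$q{\left(-72 \right)} - Z{\left(d \right)} = \left(-4\right) \left(-72\right) - -1 = 288 + 1 = 289$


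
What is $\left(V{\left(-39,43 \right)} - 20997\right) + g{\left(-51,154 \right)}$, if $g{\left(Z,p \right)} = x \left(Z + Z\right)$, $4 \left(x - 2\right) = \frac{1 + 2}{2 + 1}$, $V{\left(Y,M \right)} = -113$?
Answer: $- \frac{42679}{2} \approx -21340.0$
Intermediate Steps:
$x = \frac{9}{4}$ ($x = 2 + \frac{\left(1 + 2\right) \frac{1}{2 + 1}}{4} = 2 + \frac{3 \cdot \frac{1}{3}}{4} = 2 + \frac{1}{4} \cdot 1 = 2 + \frac{1}{4} = \frac{9}{4} \approx 2.25$)
$g{\left(Z,p \right)} = \frac{9 Z}{2}$ ($g{\left(Z,p \right)} = \frac{9 \left(Z + Z\right)}{4} = \frac{9 \cdot 2 Z}{4} = \frac{9 Z}{2}$)
$\left(V{\left(-39,43 \right)} - 20997\right) + g{\left(-51,154 \right)} = \left(-113 - 20997\right) + \frac{9}{2} \left(-51\right) = \left(-113 - 20997\right) - \frac{459}{2} = -21110 - \frac{459}{2} = - \frac{42679}{2}$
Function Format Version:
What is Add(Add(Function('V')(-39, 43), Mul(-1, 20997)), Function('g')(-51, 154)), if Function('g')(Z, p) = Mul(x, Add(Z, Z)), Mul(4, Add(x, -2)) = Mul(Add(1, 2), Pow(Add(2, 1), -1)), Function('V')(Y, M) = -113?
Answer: Rational(-42679, 2) ≈ -21340.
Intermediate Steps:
x = Rational(9, 4) (x = Add(2, Mul(Rational(1, 4), Mul(Add(1, 2), Pow(Add(2, 1), -1)))) = Add(2, Mul(Rational(1, 4), Mul(3, Pow(3, -1)))) = Add(2, Mul(Rational(1, 4), Mul(3, Rational(1, 3)))) = Add(2, Mul(Rational(1, 4), 1)) = Add(2, Rational(1, 4)) = Rational(9, 4) ≈ 2.2500)
Function('g')(Z, p) = Mul(Rational(9, 2), Z) (Function('g')(Z, p) = Mul(Rational(9, 4), Add(Z, Z)) = Mul(Rational(9, 4), Mul(2, Z)) = Mul(Rational(9, 2), Z))
Add(Add(Function('V')(-39, 43), Mul(-1, 20997)), Function('g')(-51, 154)) = Add(Add(-113, Mul(-1, 20997)), Mul(Rational(9, 2), -51)) = Add(Add(-113, -20997), Rational(-459, 2)) = Add(-21110, Rational(-459, 2)) = Rational(-42679, 2)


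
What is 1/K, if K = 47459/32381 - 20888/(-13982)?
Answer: 226375571/669973033 ≈ 0.33789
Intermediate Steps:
K = 669973033/226375571 (K = 47459*(1/32381) - 20888*(-1/13982) = 47459/32381 + 10444/6991 = 669973033/226375571 ≈ 2.9596)
1/K = 1/(669973033/226375571) = 226375571/669973033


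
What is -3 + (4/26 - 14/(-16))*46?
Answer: 2305/52 ≈ 44.327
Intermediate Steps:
-3 + (4/26 - 14/(-16))*46 = -3 + (4*(1/26) - 14*(-1/16))*46 = -3 + (2/13 + 7/8)*46 = -3 + (107/104)*46 = -3 + 2461/52 = 2305/52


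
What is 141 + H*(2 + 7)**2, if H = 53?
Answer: 4434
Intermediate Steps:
141 + H*(2 + 7)**2 = 141 + 53*(2 + 7)**2 = 141 + 53*9**2 = 141 + 53*81 = 141 + 4293 = 4434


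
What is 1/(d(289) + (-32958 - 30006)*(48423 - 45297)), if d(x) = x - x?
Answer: -1/196825464 ≈ -5.0806e-9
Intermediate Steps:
d(x) = 0
1/(d(289) + (-32958 - 30006)*(48423 - 45297)) = 1/(0 + (-32958 - 30006)*(48423 - 45297)) = 1/(0 - 62964*3126) = 1/(0 - 196825464) = 1/(-196825464) = -1/196825464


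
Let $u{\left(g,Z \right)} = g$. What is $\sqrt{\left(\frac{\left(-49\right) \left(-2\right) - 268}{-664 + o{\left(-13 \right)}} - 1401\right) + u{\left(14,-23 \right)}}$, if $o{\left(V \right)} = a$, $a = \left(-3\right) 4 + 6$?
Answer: $\frac{4 i \sqrt{389069}}{67} \approx 37.239 i$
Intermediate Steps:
$a = -6$ ($a = -12 + 6 = -6$)
$o{\left(V \right)} = -6$
$\sqrt{\left(\frac{\left(-49\right) \left(-2\right) - 268}{-664 + o{\left(-13 \right)}} - 1401\right) + u{\left(14,-23 \right)}} = \sqrt{\left(\frac{\left(-49\right) \left(-2\right) - 268}{-664 - 6} - 1401\right) + 14} = \sqrt{\left(\frac{98 - 268}{-670} - 1401\right) + 14} = \sqrt{\left(\left(-170\right) \left(- \frac{1}{670}\right) - 1401\right) + 14} = \sqrt{\left(\frac{17}{67} - 1401\right) + 14} = \sqrt{- \frac{93850}{67} + 14} = \sqrt{- \frac{92912}{67}} = \frac{4 i \sqrt{389069}}{67}$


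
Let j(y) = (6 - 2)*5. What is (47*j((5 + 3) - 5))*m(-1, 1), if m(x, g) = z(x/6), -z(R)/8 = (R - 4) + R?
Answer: 97760/3 ≈ 32587.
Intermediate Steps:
z(R) = 32 - 16*R (z(R) = -8*((R - 4) + R) = -8*((-4 + R) + R) = -8*(-4 + 2*R) = 32 - 16*R)
j(y) = 20 (j(y) = 4*5 = 20)
m(x, g) = 32 - 8*x/3 (m(x, g) = 32 - 16*x/6 = 32 - 8*x/3)
(47*j((5 + 3) - 5))*m(-1, 1) = (47*20)*(32 - 8/3*(-1)) = 940*(32 + 8/3) = 940*(104/3) = 97760/3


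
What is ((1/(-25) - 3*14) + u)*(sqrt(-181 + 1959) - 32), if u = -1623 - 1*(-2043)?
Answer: -302368/25 + 9449*sqrt(1778)/25 ≈ 3842.5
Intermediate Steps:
u = 420 (u = -1623 + 2043 = 420)
((1/(-25) - 3*14) + u)*(sqrt(-181 + 1959) - 32) = ((1/(-25) - 3*14) + 420)*(sqrt(-181 + 1959) - 32) = ((-1/25 - 42) + 420)*(sqrt(1778) - 32) = (-1051/25 + 420)*(-32 + sqrt(1778)) = 9449*(-32 + sqrt(1778))/25 = -302368/25 + 9449*sqrt(1778)/25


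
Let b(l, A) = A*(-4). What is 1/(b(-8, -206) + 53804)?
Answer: 1/54628 ≈ 1.8306e-5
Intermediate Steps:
b(l, A) = -4*A
1/(b(-8, -206) + 53804) = 1/(-4*(-206) + 53804) = 1/(824 + 53804) = 1/54628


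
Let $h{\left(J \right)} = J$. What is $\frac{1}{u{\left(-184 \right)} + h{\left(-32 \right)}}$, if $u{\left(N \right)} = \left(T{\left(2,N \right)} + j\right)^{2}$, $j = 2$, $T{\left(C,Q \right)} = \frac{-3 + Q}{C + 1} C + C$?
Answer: $\frac{9}{130756} \approx 6.883 \cdot 10^{-5}$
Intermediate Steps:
$T{\left(C,Q \right)} = C + \frac{C \left(-3 + Q\right)}{1 + C}$ ($T{\left(C,Q \right)} = \frac{-3 + Q}{1 + C} C + C = \frac{C \left(-3 + Q\right)}{1 + C} + C = C + \frac{C \left(-3 + Q\right)}{1 + C}$)
$u{\left(N \right)} = \left(2 + \frac{2 N}{3}\right)^{2}$ ($u{\left(N \right)} = \left(\frac{2 \left(-2 + 2 + N\right)}{1 + 2} + 2\right)^{2} = \left(\frac{2 N}{3} + 2\right)^{2} = \left(2 + \frac{2 N}{3}\right)^{2}$)
$\frac{1}{u{\left(-184 \right)} + h{\left(-32 \right)}} = \frac{1}{\frac{4 \left(3 - 184\right)^{2}}{9} - 32} = \frac{1}{\frac{4 \left(-181\right)^{2}}{9} - 32} = \frac{1}{\frac{4}{9} \cdot 32761 - 32} = \frac{1}{\frac{131044}{9} - 32} = \frac{1}{\frac{130756}{9}} = \frac{9}{130756}$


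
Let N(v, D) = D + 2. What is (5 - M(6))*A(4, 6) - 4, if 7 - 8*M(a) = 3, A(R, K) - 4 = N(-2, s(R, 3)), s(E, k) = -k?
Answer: 19/2 ≈ 9.5000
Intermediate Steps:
N(v, D) = 2 + D
A(R, K) = 3 (A(R, K) = 4 + (2 - 1*3) = 4 + (2 - 3) = 4 - 1 = 3)
M(a) = ½ (M(a) = 7/8 - ⅛*3 = 7/8 - 3/8 = ½)
(5 - M(6))*A(4, 6) - 4 = (5 - 1*½)*3 - 4 = (5 - ½)*3 - 4 = (9/2)*3 - 4 = 27/2 - 4 = 19/2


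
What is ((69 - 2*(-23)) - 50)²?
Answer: 4225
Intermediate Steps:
((69 - 2*(-23)) - 50)² = ((69 - 1*(-46)) - 50)² = ((69 + 46) - 50)² = (115 - 50)² = 65² = 4225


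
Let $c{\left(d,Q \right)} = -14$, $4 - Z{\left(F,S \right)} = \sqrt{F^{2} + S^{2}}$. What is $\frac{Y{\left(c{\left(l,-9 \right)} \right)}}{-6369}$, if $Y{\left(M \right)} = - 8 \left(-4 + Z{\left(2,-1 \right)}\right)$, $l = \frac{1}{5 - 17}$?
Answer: $- \frac{8 \sqrt{5}}{6369} \approx -0.0028087$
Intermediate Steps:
$l = - \frac{1}{12}$ ($l = \frac{1}{-12} = - \frac{1}{12} \approx -0.083333$)
$Z{\left(F,S \right)} = 4 - \sqrt{F^{2} + S^{2}}$
$Y{\left(M \right)} = 8 \sqrt{5}$ ($Y{\left(M \right)} = - 8 \left(-4 + \left(4 - \sqrt{2^{2} + \left(-1\right)^{2}}\right)\right) = - 8 \left(-4 + \left(4 - \sqrt{4 + 1}\right)\right) = - 8 \left(-4 + \left(4 - \sqrt{5}\right)\right) = - 8 \left(- \sqrt{5}\right) = 8 \sqrt{5}$)
$\frac{Y{\left(c{\left(l,-9 \right)} \right)}}{-6369} = \frac{8 \sqrt{5}}{-6369} = 8 \sqrt{5} \left(- \frac{1}{6369}\right) = - \frac{8 \sqrt{5}}{6369}$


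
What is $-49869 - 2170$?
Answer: $-52039$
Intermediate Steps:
$-49869 - 2170 = -52039$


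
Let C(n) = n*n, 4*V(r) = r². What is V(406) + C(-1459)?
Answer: 2169890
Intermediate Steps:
V(r) = r²/4
C(n) = n²
V(406) + C(-1459) = (¼)*406² + (-1459)² = (¼)*164836 + 2128681 = 41209 + 2128681 = 2169890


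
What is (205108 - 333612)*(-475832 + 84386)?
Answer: 50302376784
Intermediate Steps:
(205108 - 333612)*(-475832 + 84386) = -128504*(-391446) = 50302376784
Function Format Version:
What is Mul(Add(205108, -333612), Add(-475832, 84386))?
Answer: 50302376784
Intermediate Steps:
Mul(Add(205108, -333612), Add(-475832, 84386)) = Mul(-128504, -391446) = 50302376784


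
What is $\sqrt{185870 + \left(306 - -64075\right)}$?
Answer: $\sqrt{250251} \approx 500.25$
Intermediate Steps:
$\sqrt{185870 + \left(306 - -64075\right)} = \sqrt{185870 + \left(306 + 64075\right)} = \sqrt{185870 + 64381} = \sqrt{250251}$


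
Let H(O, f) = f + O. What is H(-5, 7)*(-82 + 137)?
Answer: 110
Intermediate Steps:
H(O, f) = O + f
H(-5, 7)*(-82 + 137) = (-5 + 7)*(-82 + 137) = 2*55 = 110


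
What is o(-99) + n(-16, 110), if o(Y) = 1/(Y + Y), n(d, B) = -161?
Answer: -31879/198 ≈ -161.01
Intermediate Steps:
o(Y) = 1/(2*Y)
o(-99) + n(-16, 110) = (½)/(-99) - 161 = (½)*(-1/99) - 161 = -1/198 - 161 = -31879/198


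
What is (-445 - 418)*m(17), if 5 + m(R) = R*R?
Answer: -245092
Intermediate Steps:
m(R) = -5 + R² (m(R) = -5 + R*R = -5 + R²)
(-445 - 418)*m(17) = (-445 - 418)*(-5 + 17²) = -863*(-5 + 289) = -863*284 = -245092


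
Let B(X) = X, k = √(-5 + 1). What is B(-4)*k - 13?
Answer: -13 - 8*I ≈ -13.0 - 8.0*I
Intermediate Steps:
k = 2*I (k = √(-4) = 2*I ≈ 2.0*I)
B(-4)*k - 13 = -8*I - 13 = -13 - 8*I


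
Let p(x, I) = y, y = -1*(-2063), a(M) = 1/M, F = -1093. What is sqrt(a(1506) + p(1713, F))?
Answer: sqrt(4678959774)/1506 ≈ 45.420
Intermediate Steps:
y = 2063
p(x, I) = 2063
sqrt(a(1506) + p(1713, F)) = sqrt(1/1506 + 2063) = sqrt(3106879/1506) = sqrt(4678959774)/1506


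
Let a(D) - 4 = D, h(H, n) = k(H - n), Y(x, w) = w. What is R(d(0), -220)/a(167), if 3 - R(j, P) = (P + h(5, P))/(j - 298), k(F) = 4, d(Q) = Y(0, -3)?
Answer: 229/17157 ≈ 0.013347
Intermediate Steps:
d(Q) = -3
h(H, n) = 4
a(D) = 4 + D
R(j, P) = 3 - (4 + P)/(-298 + j) (R(j, P) = 3 - (P + 4)/(j - 298) = 3 - (4 + P)/(-298 + j))
R(d(0), -220)/a(167) = ((-898 - 1*(-220) + 3*(-3))/(-298 - 3))/(4 + 167) = ((-898 + 220 - 9)/(-301))/171 = -1/301*(-687)*(1/171) = (687/301)*(1/171) = 229/17157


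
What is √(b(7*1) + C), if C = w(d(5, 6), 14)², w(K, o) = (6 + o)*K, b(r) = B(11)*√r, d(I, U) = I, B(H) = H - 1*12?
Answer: √(10000 - √7) ≈ 99.987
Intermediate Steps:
B(H) = -12 + H (B(H) = H - 12 = -12 + H)
b(r) = -√r (b(r) = (-12 + 11)*√r = -√r)
w(K, o) = K*(6 + o)
C = 10000 (C = (5*(6 + 14))² = (5*20)² = 100² = 10000)
√(b(7*1) + C) = √(-√(7*1) + 10000) = √(-√7 + 10000) = √(10000 - √7)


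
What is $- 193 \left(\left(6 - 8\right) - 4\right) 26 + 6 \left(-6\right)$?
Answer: $30072$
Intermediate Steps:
$- 193 \left(\left(6 - 8\right) - 4\right) 26 + 6 \left(-6\right) = - 193 \left(\left(6 - 8\right) - 4\right) 26 - 36 = - 193 \left(-2 - 4\right) 26 - 36 = - 193 \left(\left(-6\right) 26\right) - 36 = \left(-193\right) \left(-156\right) - 36 = 30108 - 36 = 30072$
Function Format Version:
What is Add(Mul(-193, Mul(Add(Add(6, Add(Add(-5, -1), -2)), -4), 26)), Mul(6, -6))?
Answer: 30072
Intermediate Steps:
Add(Mul(-193, Mul(Add(Add(6, Add(Add(-5, -1), -2)), -4), 26)), Mul(6, -6)) = Add(Mul(-193, Mul(Add(Add(6, Add(-6, -2)), -4), 26)), -36) = Add(Mul(-193, Mul(Add(Add(6, -8), -4), 26)), -36) = Add(Mul(-193, Mul(Add(-2, -4), 26)), -36) = Add(Mul(-193, Mul(-6, 26)), -36) = Add(Mul(-193, -156), -36) = Add(30108, -36) = 30072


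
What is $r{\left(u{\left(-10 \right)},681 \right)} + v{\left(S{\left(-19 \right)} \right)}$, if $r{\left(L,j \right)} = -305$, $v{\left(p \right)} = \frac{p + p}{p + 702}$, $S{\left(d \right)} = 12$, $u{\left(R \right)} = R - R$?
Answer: $- \frac{36291}{119} \approx -304.97$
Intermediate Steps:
$u{\left(R \right)} = 0$
$v{\left(p \right)} = \frac{2 p}{702 + p}$
$r{\left(u{\left(-10 \right)},681 \right)} + v{\left(S{\left(-19 \right)} \right)} = -305 + 2 \cdot 12 \frac{1}{702 + 12} = -305 + 2 \cdot 12 \cdot \frac{1}{714} = -305 + \frac{4}{119} = - \frac{36291}{119}$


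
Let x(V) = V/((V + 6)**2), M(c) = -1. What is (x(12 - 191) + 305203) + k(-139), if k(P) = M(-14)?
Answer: 9134390479/29929 ≈ 3.0520e+5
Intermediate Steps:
k(P) = -1
x(V) = V/(6 + V)**2 (x(V) = V/((6 + V)**2) = V/(6 + V)**2)
(x(12 - 191) + 305203) + k(-139) = ((12 - 191)/(6 + (12 - 191))**2 + 305203) - 1 = (-179/(6 - 179)**2 + 305203) - 1 = (-179/(-173)**2 + 305203) - 1 = (-179*1/29929 + 305203) - 1 = (-179/29929 + 305203) - 1 = 9134420408/29929 - 1 = 9134390479/29929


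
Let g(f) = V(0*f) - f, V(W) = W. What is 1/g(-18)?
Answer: 1/18 ≈ 0.055556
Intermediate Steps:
g(f) = -f (g(f) = 0*f - f = 0 - f = -f)
1/g(-18) = 1/(-1*(-18)) = 1/18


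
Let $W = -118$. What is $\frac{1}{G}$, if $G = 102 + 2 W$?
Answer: $- \frac{1}{134} \approx -0.0074627$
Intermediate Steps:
$G = -134$ ($G = 102 + 2 \left(-118\right) = 102 - 236 = -134$)
$\frac{1}{G} = \frac{1}{-134} = - \frac{1}{134}$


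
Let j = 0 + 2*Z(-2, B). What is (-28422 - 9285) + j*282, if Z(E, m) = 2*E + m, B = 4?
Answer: -37707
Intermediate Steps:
Z(E, m) = m + 2*E
j = 0 (j = 0 + 2*(4 + 2*(-2)) = 0 + 2*(4 - 4) = 0 + 2*0 = 0 + 0 = 0)
(-28422 - 9285) + j*282 = (-28422 - 9285) + 0*282 = -37707 + 0 = -37707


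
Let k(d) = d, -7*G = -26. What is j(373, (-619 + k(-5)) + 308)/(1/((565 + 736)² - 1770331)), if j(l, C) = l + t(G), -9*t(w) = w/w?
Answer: -86953960/3 ≈ -2.8985e+7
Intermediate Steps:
G = 26/7 (G = -⅐*(-26) = 26/7 ≈ 3.7143)
t(w) = -⅑ (t(w) = -w/(9*w) = -⅑*1 = -⅑)
j(l, C) = -⅑ + l (j(l, C) = l - ⅑ = -⅑ + l)
j(373, (-619 + k(-5)) + 308)/(1/((565 + 736)² - 1770331)) = (-⅑ + 373)/(1/((565 + 736)² - 1770331)) = 3356/(9*(1/(1301² - 1770331))) = 3356/(9*(1/(1692601 - 1770331))) = 3356/(9*(1/(-77730))) = 3356/(9*(-1/77730)) = (3356/9)*(-77730) = -86953960/3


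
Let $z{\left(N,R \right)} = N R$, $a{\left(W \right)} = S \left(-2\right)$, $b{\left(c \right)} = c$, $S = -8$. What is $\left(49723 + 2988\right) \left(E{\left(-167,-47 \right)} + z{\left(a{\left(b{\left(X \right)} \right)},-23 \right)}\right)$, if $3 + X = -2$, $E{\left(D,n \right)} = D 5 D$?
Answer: $7330887747$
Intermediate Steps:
$E{\left(D,n \right)} = 5 D^{2}$ ($E{\left(D,n \right)} = 5 D D = 5 D^{2}$)
$X = -5$ ($X = -3 - 2 = -5$)
$a{\left(W \right)} = 16$ ($a{\left(W \right)} = \left(-8\right) \left(-2\right) = 16$)
$\left(49723 + 2988\right) \left(E{\left(-167,-47 \right)} + z{\left(a{\left(b{\left(X \right)} \right)},-23 \right)}\right) = \left(49723 + 2988\right) \left(5 \left(-167\right)^{2} + 16 \left(-23\right)\right) = 52711 \left(5 \cdot 27889 - 368\right) = 52711 \left(139445 - 368\right) = 52711 \cdot 139077 = 7330887747$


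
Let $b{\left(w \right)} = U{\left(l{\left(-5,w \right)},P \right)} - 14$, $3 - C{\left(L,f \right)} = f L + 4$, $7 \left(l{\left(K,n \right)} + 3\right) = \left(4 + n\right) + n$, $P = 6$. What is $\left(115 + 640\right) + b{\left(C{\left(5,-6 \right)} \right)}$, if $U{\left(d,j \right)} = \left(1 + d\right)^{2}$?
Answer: $\frac{38613}{49} \approx 788.02$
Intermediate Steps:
$l{\left(K,n \right)} = - \frac{17}{7} + \frac{2 n}{7}$ ($l{\left(K,n \right)} = -3 + \frac{\left(4 + n\right) + n}{7} = -3 + \frac{4 + 2 n}{7} = -3 + \left(\frac{4}{7} + \frac{2 n}{7}\right) = - \frac{17}{7} + \frac{2 n}{7}$)
$C{\left(L,f \right)} = -1 - L f$ ($C{\left(L,f \right)} = 3 - \left(f L + 4\right) = 3 - \left(L f + 4\right) = 3 - \left(4 + L f\right) = -1 - L f$)
$b{\left(w \right)} = -14 + \left(- \frac{10}{7} + \frac{2 w}{7}\right)^{2}$ ($b{\left(w \right)} = \left(1 + \left(- \frac{17}{7} + \frac{2 w}{7}\right)\right)^{2} - 14 = \left(- \frac{10}{7} + \frac{2 w}{7}\right)^{2} - 14 = -14 + \left(- \frac{10}{7} + \frac{2 w}{7}\right)^{2}$)
$\left(115 + 640\right) + b{\left(C{\left(5,-6 \right)} \right)} = \left(115 + 640\right) - \left(14 - \frac{4 \left(-5 - \left(1 + 5 \left(-6\right)\right)\right)^{2}}{49}\right) = 755 - \left(14 - \frac{4 \left(-5 + \left(-1 + 30\right)\right)^{2}}{49}\right) = 755 - \left(14 - \frac{4 \left(-5 + 29\right)^{2}}{49}\right) = 755 - \left(14 - \frac{4 \cdot 24^{2}}{49}\right) = 755 + \left(-14 + \frac{4}{49} \cdot 576\right) = 755 + \left(-14 + \frac{2304}{49}\right) = 755 + \frac{1618}{49} = \frac{38613}{49}$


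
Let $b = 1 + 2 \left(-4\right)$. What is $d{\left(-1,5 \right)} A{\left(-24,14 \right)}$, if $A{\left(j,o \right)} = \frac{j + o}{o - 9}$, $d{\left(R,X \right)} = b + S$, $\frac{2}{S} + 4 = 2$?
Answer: $16$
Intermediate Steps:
$b = -7$ ($b = 1 - 8 = -7$)
$S = -1$ ($S = \frac{2}{-4 + 2} = \frac{2}{-2} = 2 \left(- \frac{1}{2}\right) = -1$)
$d{\left(R,X \right)} = -8$ ($d{\left(R,X \right)} = -7 - 1 = -8$)
$A{\left(j,o \right)} = \frac{j + o}{-9 + o}$
$d{\left(-1,5 \right)} A{\left(-24,14 \right)} = - 8 \frac{-24 + 14}{-9 + 14} = - 8 \cdot \frac{1}{5} \left(-10\right) = \left(-8\right) \left(-2\right) = 16$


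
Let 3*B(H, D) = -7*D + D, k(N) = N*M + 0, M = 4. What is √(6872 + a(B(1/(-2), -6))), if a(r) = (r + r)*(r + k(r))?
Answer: 2*√2078 ≈ 91.170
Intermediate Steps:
k(N) = 4*N (k(N) = N*4 + 0 = 4*N + 0 = 4*N)
B(H, D) = -2*D (B(H, D) = (-7*D + D)/3 = (-6*D)/3 = -2*D)
a(r) = 10*r² (a(r) = (r + r)*(r + 4*r) = (2*r)*(5*r) = 10*r²)
√(6872 + a(B(1/(-2), -6))) = √(6872 + 10*(-2*(-6))²) = √(6872 + 10*12²) = √(6872 + 10*144) = √(6872 + 1440) = √8312 = 2*√2078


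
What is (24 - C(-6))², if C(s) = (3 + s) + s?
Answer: 1089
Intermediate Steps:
C(s) = 3 + 2*s
(24 - C(-6))² = (24 - (3 + 2*(-6)))² = (24 - (3 - 12))² = (24 - 1*(-9))² = (24 + 9)² = 33² = 1089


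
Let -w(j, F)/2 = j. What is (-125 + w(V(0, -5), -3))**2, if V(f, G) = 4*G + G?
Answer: 5625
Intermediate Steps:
V(f, G) = 5*G
w(j, F) = -2*j
(-125 + w(V(0, -5), -3))**2 = (-125 - 10*(-5))**2 = (-125 - 2*(-25))**2 = (-125 + 50)**2 = (-75)**2 = 5625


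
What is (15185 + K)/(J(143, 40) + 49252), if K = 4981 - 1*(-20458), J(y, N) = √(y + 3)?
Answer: 1000406624/1212879679 - 20312*√146/1212879679 ≈ 0.82462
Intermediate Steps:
J(y, N) = √(3 + y)
K = 25439 (K = 4981 + 20458 = 25439)
(15185 + K)/(J(143, 40) + 49252) = (15185 + 25439)/(√(3 + 143) + 49252) = 40624/(√146 + 49252) = 40624/(49252 + √146)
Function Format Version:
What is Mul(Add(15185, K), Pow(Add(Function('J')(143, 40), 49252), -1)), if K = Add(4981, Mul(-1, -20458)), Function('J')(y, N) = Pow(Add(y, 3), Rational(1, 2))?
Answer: Add(Rational(1000406624, 1212879679), Mul(Rational(-20312, 1212879679), Pow(146, Rational(1, 2)))) ≈ 0.82462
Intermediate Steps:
Function('J')(y, N) = Pow(Add(3, y), Rational(1, 2))
K = 25439 (K = Add(4981, 20458) = 25439)
Mul(Add(15185, K), Pow(Add(Function('J')(143, 40), 49252), -1)) = Mul(Add(15185, 25439), Pow(Add(Pow(Add(3, 143), Rational(1, 2)), 49252), -1)) = Mul(40624, Pow(Add(Pow(146, Rational(1, 2)), 49252), -1)) = Mul(40624, Pow(Add(49252, Pow(146, Rational(1, 2))), -1))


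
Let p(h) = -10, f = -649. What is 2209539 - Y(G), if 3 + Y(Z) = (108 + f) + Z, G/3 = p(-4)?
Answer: 2210113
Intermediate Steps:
G = -30 (G = 3*(-10) = -30)
Y(Z) = -544 + Z (Y(Z) = -3 + ((108 - 649) + Z) = -3 + (-541 + Z) = -544 + Z)
2209539 - Y(G) = 2209539 - (-544 - 30) = 2209539 - 1*(-574) = 2209539 + 574 = 2210113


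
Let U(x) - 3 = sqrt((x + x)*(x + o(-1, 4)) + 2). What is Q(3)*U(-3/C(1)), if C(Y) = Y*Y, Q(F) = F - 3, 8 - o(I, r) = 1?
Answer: 0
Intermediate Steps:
o(I, r) = 7 (o(I, r) = 8 - 1*1 = 8 - 1 = 7)
Q(F) = -3 + F
C(Y) = Y**2
U(x) = 3 + sqrt(2 + 2*x*(7 + x)) (U(x) = 3 + sqrt((x + x)*(x + 7) + 2) = 3 + sqrt((2*x)*(7 + x) + 2) = 3 + sqrt(2*x*(7 + x) + 2) = 3 + sqrt(2 + 2*x*(7 + x)))
Q(3)*U(-3/C(1)) = (-3 + 3)*(3 + sqrt(2 + 2*(-3/(1**2))**2 + 14*(-3/(1**2)))) = 0*(3 + sqrt(2 + 2*(-3/1)**2 + 14*(-3/1))) = 0*(3 + sqrt(2 + 2*(-3*1)**2 + 14*(-3*1))) = 0*(3 + sqrt(2 + 2*(-3)**2 + 14*(-3))) = 0*(3 + sqrt(2 + 2*9 - 42)) = 0*(3 + sqrt(2 + 18 - 42)) = 0*(3 + sqrt(-22)) = 0*(3 + I*sqrt(22)) = 0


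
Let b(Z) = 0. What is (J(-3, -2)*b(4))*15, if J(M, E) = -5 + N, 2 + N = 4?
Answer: 0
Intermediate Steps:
N = 2 (N = -2 + 4 = 2)
J(M, E) = -3 (J(M, E) = -5 + 2 = -3)
(J(-3, -2)*b(4))*15 = -3*0*15 = 0*15 = 0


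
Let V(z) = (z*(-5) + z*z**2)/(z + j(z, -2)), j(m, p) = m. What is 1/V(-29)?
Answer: 1/418 ≈ 0.0023923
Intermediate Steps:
V(z) = (z**3 - 5*z)/(2*z) (V(z) = (z*(-5) + z*z**2)/(z + z) = (-5*z + z**3)/((2*z)) = (z**3 - 5*z)*(1/(2*z)) = (z**3 - 5*z)/(2*z))
1/V(-29) = 1/(-5/2 + (1/2)*(-29)**2) = 1/(-5/2 + (1/2)*841) = 1/(-5/2 + 841/2) = 1/418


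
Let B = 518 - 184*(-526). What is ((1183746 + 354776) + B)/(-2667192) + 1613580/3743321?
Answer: -227460833018/1248019478079 ≈ -0.18226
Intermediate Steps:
B = 97302 (B = 518 + 96784 = 97302)
((1183746 + 354776) + B)/(-2667192) + 1613580/3743321 = ((1183746 + 354776) + 97302)/(-2667192) + 1613580/3743321 = (1538522 + 97302)*(-1/2667192) + 1613580*(1/3743321) = 1635824*(-1/2667192) + 1613580/3743321 = -204478/333399 + 1613580/3743321 = -227460833018/1248019478079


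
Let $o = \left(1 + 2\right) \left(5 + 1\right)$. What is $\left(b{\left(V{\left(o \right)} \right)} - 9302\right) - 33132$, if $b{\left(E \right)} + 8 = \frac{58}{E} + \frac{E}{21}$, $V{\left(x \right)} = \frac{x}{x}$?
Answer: $- \frac{890063}{21} \approx -42384.0$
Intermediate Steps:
$o = 18$ ($o = 3 \cdot 6 = 18$)
$V{\left(x \right)} = 1$
$b{\left(E \right)} = -8 + \frac{58}{E} + \frac{E}{21}$ ($b{\left(E \right)} = -8 + \left(\frac{58}{E} + \frac{E}{21}\right) = -8 + \frac{58}{E} + \frac{E}{21}$)
$\left(b{\left(V{\left(o \right)} \right)} - 9302\right) - 33132 = \left(\left(-8 + \frac{58}{1} + \frac{1}{21} \cdot 1\right) - 9302\right) - 33132 = \left(\left(-8 + 58 \cdot 1 + \frac{1}{21}\right) - 9302\right) - 33132 = \left(\left(-8 + 58 + \frac{1}{21}\right) - 9302\right) - 33132 = \left(\frac{1051}{21} - 9302\right) - 33132 = - \frac{194291}{21} - 33132 = - \frac{890063}{21}$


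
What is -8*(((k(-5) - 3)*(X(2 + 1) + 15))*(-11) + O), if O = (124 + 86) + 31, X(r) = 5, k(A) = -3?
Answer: -12488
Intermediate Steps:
O = 241 (O = 210 + 31 = 241)
-8*(((k(-5) - 3)*(X(2 + 1) + 15))*(-11) + O) = -8*(((-3 - 3)*(5 + 15))*(-11) + 241) = -8*(-6*20*(-11) + 241) = -8*(-120*(-11) + 241) = -8*(1320 + 241) = -8*1561 = -12488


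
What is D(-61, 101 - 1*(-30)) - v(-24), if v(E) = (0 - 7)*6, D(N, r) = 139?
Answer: 181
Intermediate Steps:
v(E) = -42 (v(E) = -7*6 = -42)
D(-61, 101 - 1*(-30)) - v(-24) = 139 - 1*(-42) = 139 + 42 = 181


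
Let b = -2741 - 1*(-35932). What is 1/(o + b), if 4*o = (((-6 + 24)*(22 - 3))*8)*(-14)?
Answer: 1/23615 ≈ 4.2346e-5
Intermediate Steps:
o = -9576 (o = ((((-6 + 24)*(22 - 3))*8)*(-14))/4 = (((18*19)*8)*(-14))/4 = ((342*8)*(-14))/4 = (2736*(-14))/4 = (1/4)*(-38304) = -9576)
b = 33191 (b = -2741 + 35932 = 33191)
1/(o + b) = 1/(-9576 + 33191) = 1/23615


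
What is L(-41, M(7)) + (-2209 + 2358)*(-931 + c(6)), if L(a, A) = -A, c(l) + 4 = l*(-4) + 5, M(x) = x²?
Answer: -142195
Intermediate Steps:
c(l) = 1 - 4*l (c(l) = -4 + (l*(-4) + 5) = -4 + (-4*l + 5) = -4 + (5 - 4*l) = 1 - 4*l)
L(-41, M(7)) + (-2209 + 2358)*(-931 + c(6)) = -1*7² + (-2209 + 2358)*(-931 + (1 - 4*6)) = -1*49 + 149*(-931 + (1 - 24)) = -49 + 149*(-931 - 23) = -49 + 149*(-954) = -49 - 142146 = -142195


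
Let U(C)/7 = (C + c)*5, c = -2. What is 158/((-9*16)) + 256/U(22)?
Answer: -9217/12600 ≈ -0.73151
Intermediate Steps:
U(C) = -70 + 35*C (U(C) = 7*((C - 2)*5) = 7*((-2 + C)*5) = 7*(-10 + 5*C) = -70 + 35*C)
158/((-9*16)) + 256/U(22) = 158/((-9*16)) + 256/(-70 + 35*22) = 158/(-144) + 256/(-70 + 770) = 158*(-1/144) + 256/700 = -79/72 + 256*(1/700) = -79/72 + 64/175 = -9217/12600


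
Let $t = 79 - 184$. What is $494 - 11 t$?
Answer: $1649$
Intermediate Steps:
$t = -105$ ($t = 79 - 184 = -105$)
$494 - 11 t = 494 - -1155 = 494 + 1155 = 1649$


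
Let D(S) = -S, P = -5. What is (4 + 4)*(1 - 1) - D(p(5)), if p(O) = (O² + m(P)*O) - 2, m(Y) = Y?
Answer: -2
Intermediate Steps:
p(O) = -2 + O² - 5*O (p(O) = (O² - 5*O) - 2 = -2 + O² - 5*O)
(4 + 4)*(1 - 1) - D(p(5)) = (4 + 4)*(1 - 1) - (-1)*(-2 + 5² - 5*5) = 8*0 - (-1)*(-2 + 25 - 25) = 0 - (-1)*(-2) = 0 - 1*2 = 0 - 2 = -2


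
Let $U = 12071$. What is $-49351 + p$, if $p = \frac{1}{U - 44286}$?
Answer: $- \frac{1589842466}{32215} \approx -49351.0$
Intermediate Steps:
$p = - \frac{1}{32215}$ ($p = \frac{1}{12071 - 44286} = \frac{1}{-32215} = - \frac{1}{32215} \approx -3.1041 \cdot 10^{-5}$)
$-49351 + p = -49351 - \frac{1}{32215} = - \frac{1589842466}{32215}$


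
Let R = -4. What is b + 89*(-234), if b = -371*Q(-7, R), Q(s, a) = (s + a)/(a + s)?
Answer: -21197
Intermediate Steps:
Q(s, a) = 1 (Q(s, a) = (a + s)/(a + s) = 1)
b = -371 (b = -371*1 = -371)
b + 89*(-234) = -371 + 89*(-234) = -371 - 20826 = -21197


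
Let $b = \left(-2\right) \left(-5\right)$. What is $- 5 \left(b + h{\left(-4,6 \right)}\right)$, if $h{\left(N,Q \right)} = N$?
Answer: $-30$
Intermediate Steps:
$b = 10$
$- 5 \left(b + h{\left(-4,6 \right)}\right) = - 5 \left(10 - 4\right) = \left(-5\right) 6 = -30$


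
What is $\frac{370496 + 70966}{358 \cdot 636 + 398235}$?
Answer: $\frac{147154}{208641} \approx 0.7053$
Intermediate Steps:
$\frac{370496 + 70966}{358 \cdot 636 + 398235} = \frac{441462}{227688 + 398235} = \frac{441462}{625923} = 441462 \cdot \frac{1}{625923} = \frac{147154}{208641}$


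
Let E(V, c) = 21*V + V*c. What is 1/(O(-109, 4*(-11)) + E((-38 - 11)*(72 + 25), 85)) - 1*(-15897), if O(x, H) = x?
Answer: 8010927518/503927 ≈ 15897.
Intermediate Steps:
1/(O(-109, 4*(-11)) + E((-38 - 11)*(72 + 25), 85)) - 1*(-15897) = 1/(-109 + ((-38 - 11)*(72 + 25))*(21 + 85)) - 1*(-15897) = 1/(-109 - 49*97*106) + 15897 = 1/(-109 - 4753*106) + 15897 = 1/(-109 - 503818) + 15897 = 1/(-503927) + 15897 = -1/503927 + 15897 = 8010927518/503927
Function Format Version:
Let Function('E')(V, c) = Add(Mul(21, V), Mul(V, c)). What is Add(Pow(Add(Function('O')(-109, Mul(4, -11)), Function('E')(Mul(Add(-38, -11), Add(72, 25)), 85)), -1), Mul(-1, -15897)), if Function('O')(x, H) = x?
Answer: Rational(8010927518, 503927) ≈ 15897.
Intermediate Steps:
Add(Pow(Add(Function('O')(-109, Mul(4, -11)), Function('E')(Mul(Add(-38, -11), Add(72, 25)), 85)), -1), Mul(-1, -15897)) = Add(Pow(Add(-109, Mul(Mul(Add(-38, -11), Add(72, 25)), Add(21, 85))), -1), Mul(-1, -15897)) = Add(Pow(Add(-109, Mul(Mul(-49, 97), 106)), -1), 15897) = Add(Pow(Add(-109, Mul(-4753, 106)), -1), 15897) = Add(Pow(Add(-109, -503818), -1), 15897) = Add(Pow(-503927, -1), 15897) = Add(Rational(-1, 503927), 15897) = Rational(8010927518, 503927)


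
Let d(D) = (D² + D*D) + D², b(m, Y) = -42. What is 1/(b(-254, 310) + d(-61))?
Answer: 1/11121 ≈ 8.9920e-5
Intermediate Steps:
d(D) = 3*D² (d(D) = (D² + D²) + D² = 2*D² + D² = 3*D²)
1/(b(-254, 310) + d(-61)) = 1/(-42 + 3*(-61)²) = 1/(-42 + 3*3721) = 1/(-42 + 11163) = 1/11121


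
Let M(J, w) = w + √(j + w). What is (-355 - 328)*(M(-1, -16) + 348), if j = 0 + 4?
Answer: -226756 - 1366*I*√3 ≈ -2.2676e+5 - 2366.0*I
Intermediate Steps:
j = 4
M(J, w) = w + √(4 + w)
(-355 - 328)*(M(-1, -16) + 348) = (-355 - 328)*((-16 + √(4 - 16)) + 348) = -683*((-16 + √(-12)) + 348) = -683*((-16 + 2*I*√3) + 348) = -683*(332 + 2*I*√3) = -226756 - 1366*I*√3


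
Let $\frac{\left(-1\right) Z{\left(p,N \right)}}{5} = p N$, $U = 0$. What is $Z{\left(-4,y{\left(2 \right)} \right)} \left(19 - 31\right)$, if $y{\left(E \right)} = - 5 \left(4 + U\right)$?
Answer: $4800$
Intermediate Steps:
$y{\left(E \right)} = -20$ ($y{\left(E \right)} = - 5 \left(4 + 0\right) = \left(-5\right) 4 = -20$)
$Z{\left(p,N \right)} = - 5 N p$ ($Z{\left(p,N \right)} = - 5 p N = - 5 N p$)
$Z{\left(-4,y{\left(2 \right)} \right)} \left(19 - 31\right) = \left(-5\right) \left(-20\right) \left(-4\right) \left(19 - 31\right) = \left(-400\right) \left(-12\right) = 4800$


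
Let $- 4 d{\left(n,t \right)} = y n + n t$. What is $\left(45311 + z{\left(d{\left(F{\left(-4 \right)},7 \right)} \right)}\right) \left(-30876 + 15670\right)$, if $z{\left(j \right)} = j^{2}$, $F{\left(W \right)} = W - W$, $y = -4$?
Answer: $-688999066$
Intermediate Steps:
$F{\left(W \right)} = 0$
$d{\left(n,t \right)} = n - \frac{n t}{4}$ ($d{\left(n,t \right)} = - \frac{- 4 n + n t}{4} = n - \frac{n t}{4}$)
$\left(45311 + z{\left(d{\left(F{\left(-4 \right)},7 \right)} \right)}\right) \left(-30876 + 15670\right) = \left(45311 + \left(\frac{1}{4} \cdot 0 \left(4 - 7\right)\right)^{2}\right) \left(-30876 + 15670\right) = \left(45311 + \left(\frac{1}{4} \cdot 0 \left(4 - 7\right)\right)^{2}\right) \left(-15206\right) = \left(45311 + \left(\frac{1}{4} \cdot 0 \left(-3\right)\right)^{2}\right) \left(-15206\right) = \left(45311 + 0^{2}\right) \left(-15206\right) = \left(45311 + 0\right) \left(-15206\right) = 45311 \left(-15206\right) = -688999066$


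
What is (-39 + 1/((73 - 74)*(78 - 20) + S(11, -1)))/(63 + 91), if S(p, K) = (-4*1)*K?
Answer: -301/1188 ≈ -0.25337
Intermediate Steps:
S(p, K) = -4*K
(-39 + 1/((73 - 74)*(78 - 20) + S(11, -1)))/(63 + 91) = (-39 + 1/((73 - 74)*(78 - 20) - 4*(-1)))/(63 + 91) = (-39 + 1/(-1*58 + 4))/154 = (-39 + 1/(-58 + 4))/154 = (-39 + 1/(-54))/154 = (-39 - 1/54)/154 = (1/154)*(-2107/54) = -301/1188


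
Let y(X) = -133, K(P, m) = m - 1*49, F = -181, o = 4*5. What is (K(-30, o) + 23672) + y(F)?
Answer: 23510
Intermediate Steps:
o = 20
K(P, m) = -49 + m (K(P, m) = m - 49 = -49 + m)
(K(-30, o) + 23672) + y(F) = ((-49 + 20) + 23672) - 133 = (-29 + 23672) - 133 = 23643 - 133 = 23510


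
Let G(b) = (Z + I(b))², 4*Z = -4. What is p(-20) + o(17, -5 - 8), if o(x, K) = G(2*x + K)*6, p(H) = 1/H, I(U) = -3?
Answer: 1919/20 ≈ 95.950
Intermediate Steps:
Z = -1 (Z = (¼)*(-4) = -1)
G(b) = 16 (G(b) = (-1 - 3)² = (-4)² = 16)
o(x, K) = 96 (o(x, K) = 16*6 = 96)
p(-20) + o(17, -5 - 8) = 1/(-20) + 96 = -1/20 + 96 = 1919/20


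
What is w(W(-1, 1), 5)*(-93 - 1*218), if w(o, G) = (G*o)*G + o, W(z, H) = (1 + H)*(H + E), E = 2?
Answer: -48516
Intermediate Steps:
W(z, H) = (1 + H)*(2 + H) (W(z, H) = (1 + H)*(H + 2) = (1 + H)*(2 + H))
w(o, G) = o + o*G² (w(o, G) = o*G² + o = o + o*G²)
w(W(-1, 1), 5)*(-93 - 1*218) = ((2 + 1² + 3*1)*(1 + 5²))*(-93 - 1*218) = ((2 + 1 + 3)*(1 + 25))*(-93 - 218) = (6*26)*(-311) = 156*(-311) = -48516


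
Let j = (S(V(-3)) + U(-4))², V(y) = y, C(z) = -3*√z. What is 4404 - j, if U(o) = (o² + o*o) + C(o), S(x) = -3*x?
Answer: 2759 + 492*I ≈ 2759.0 + 492.0*I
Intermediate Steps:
U(o) = -3*√o + 2*o² (U(o) = (o² + o*o) - 3*√o = (o² + o²) - 3*√o = 2*o² - 3*√o = -3*√o + 2*o²)
j = (41 - 6*I)² (j = (-3*(-3) + (-6*I + 2*(-4)²))² = (9 + (-6*I + 2*16))² = (9 + (-6*I + 32))² = (9 + (32 - 6*I))² = (41 - 6*I)² ≈ 1645.0 - 492.0*I)
4404 - j = 4404 - (1645 - 492*I) = 4404 + (-1645 + 492*I) = 2759 + 492*I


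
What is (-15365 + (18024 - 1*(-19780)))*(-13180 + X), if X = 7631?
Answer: -124514011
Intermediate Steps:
(-15365 + (18024 - 1*(-19780)))*(-13180 + X) = (-15365 + (18024 - 1*(-19780)))*(-13180 + 7631) = (-15365 + (18024 + 19780))*(-5549) = (-15365 + 37804)*(-5549) = 22439*(-5549) = -124514011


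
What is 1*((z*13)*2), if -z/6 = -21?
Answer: 3276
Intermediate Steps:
z = 126 (z = -6*(-21) = 126)
1*((z*13)*2) = 1*((126*13)*2) = 1*(1638*2) = 1*3276 = 3276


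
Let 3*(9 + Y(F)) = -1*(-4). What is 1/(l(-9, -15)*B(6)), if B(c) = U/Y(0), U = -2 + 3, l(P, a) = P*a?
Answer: -23/405 ≈ -0.056790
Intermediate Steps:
Y(F) = -23/3 (Y(F) = -9 + (-1*(-4))/3 = -9 + (⅓)*4 = -9 + 4/3 = -23/3)
U = 1
B(c) = -3/23 (B(c) = 1/(-23/3) = 1*(-3/23) = -3/23)
1/(l(-9, -15)*B(6)) = 1/(-9*(-15)*(-3/23)) = 1/(135*(-3/23)) = 1/(-405/23) = -23/405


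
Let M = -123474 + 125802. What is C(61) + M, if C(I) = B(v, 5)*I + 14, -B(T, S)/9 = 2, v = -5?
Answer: 1244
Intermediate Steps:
B(T, S) = -18 (B(T, S) = -9*2 = -18)
M = 2328
C(I) = 14 - 18*I (C(I) = -18*I + 14 = 14 - 18*I)
C(61) + M = (14 - 18*61) + 2328 = (14 - 1098) + 2328 = -1084 + 2328 = 1244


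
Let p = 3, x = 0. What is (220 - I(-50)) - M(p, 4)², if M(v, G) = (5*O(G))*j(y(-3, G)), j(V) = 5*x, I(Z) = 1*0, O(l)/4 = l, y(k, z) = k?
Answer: 220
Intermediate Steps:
O(l) = 4*l
I(Z) = 0
j(V) = 0 (j(V) = 5*0 = 0)
M(v, G) = 0 (M(v, G) = (5*(4*G))*0 = (20*G)*0 = 0)
(220 - I(-50)) - M(p, 4)² = (220 - 1*0) - 1*0² = (220 + 0) - 1*0 = 220 + 0 = 220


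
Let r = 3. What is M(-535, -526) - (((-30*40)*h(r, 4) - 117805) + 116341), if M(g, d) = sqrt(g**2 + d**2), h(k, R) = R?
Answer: 6264 + sqrt(562901) ≈ 7014.3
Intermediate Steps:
M(g, d) = sqrt(d**2 + g**2)
M(-535, -526) - (((-30*40)*h(r, 4) - 117805) + 116341) = sqrt((-526)**2 + (-535)**2) - ((-30*40*4 - 117805) + 116341) = sqrt(276676 + 286225) - ((-1200*4 - 117805) + 116341) = sqrt(562901) - ((-4800 - 117805) + 116341) = sqrt(562901) - (-122605 + 116341) = sqrt(562901) - 1*(-6264) = sqrt(562901) + 6264 = 6264 + sqrt(562901)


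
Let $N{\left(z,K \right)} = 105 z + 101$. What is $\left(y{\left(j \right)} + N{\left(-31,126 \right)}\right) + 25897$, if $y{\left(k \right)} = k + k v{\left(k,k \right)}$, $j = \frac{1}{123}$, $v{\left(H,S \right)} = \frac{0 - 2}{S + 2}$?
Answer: $\frac{690955084}{30381} \approx 22743.0$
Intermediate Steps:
$N{\left(z,K \right)} = 101 + 105 z$
$v{\left(H,S \right)} = - \frac{2}{2 + S}$
$j = \frac{1}{123} \approx 0.0081301$
$y{\left(k \right)} = k - \frac{2 k}{2 + k}$ ($y{\left(k \right)} = k + k \left(- \frac{2}{2 + k}\right) = k - \frac{2 k}{2 + k}$)
$\left(y{\left(j \right)} + N{\left(-31,126 \right)}\right) + 25897 = \left(\frac{1}{15129 \left(2 + \frac{1}{123}\right)} + \left(101 + 105 \left(-31\right)\right)\right) + 25897 = \left(\frac{1}{15129 \cdot \frac{247}{123}} + \left(101 - 3255\right)\right) + 25897 = \left(\frac{1}{15129} \cdot \frac{123}{247} - 3154\right) + 25897 = \left(\frac{1}{30381} - 3154\right) + 25897 = - \frac{95821673}{30381} + 25897 = \frac{690955084}{30381}$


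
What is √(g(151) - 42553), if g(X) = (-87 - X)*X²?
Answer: I*√5469191 ≈ 2338.6*I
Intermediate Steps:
g(X) = X²*(-87 - X)
√(g(151) - 42553) = √(151²*(-87 - 1*151) - 42553) = √(22801*(-87 - 151) - 42553) = √(22801*(-238) - 42553) = √(-5426638 - 42553) = √(-5469191) = I*√5469191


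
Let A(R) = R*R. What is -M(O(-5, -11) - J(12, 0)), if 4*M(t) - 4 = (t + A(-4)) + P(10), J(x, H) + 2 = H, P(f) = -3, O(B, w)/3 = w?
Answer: 7/2 ≈ 3.5000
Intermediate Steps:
O(B, w) = 3*w
J(x, H) = -2 + H
A(R) = R**2
M(t) = 17/4 + t/4 (M(t) = 1 + ((t + (-4)**2) - 3)/4 = 1 + ((t + 16) - 3)/4 = 1 + ((16 + t) - 3)/4 = 1 + (13 + t)/4 = 1 + (13/4 + t/4) = 17/4 + t/4)
-M(O(-5, -11) - J(12, 0)) = -(17/4 + (3*(-11) - (-2 + 0))/4) = -(17/4 + (-33 - 1*(-2))/4) = -(17/4 + (-33 + 2)/4) = -(17/4 + (1/4)*(-31)) = -(17/4 - 31/4) = -1*(-7/2) = 7/2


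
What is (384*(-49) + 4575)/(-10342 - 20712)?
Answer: 14241/31054 ≈ 0.45859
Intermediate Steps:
(384*(-49) + 4575)/(-10342 - 20712) = (-18816 + 4575)/(-31054) = -14241*(-1/31054) = 14241/31054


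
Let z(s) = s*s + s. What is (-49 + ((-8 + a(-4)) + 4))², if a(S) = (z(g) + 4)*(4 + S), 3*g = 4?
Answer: 2809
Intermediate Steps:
g = 4/3 (g = (⅓)*4 = 4/3 ≈ 1.3333)
z(s) = s + s² (z(s) = s² + s = s + s²)
a(S) = 256/9 + 64*S/9 (a(S) = (4*(1 + 4/3)/3 + 4)*(4 + S) = ((4/3)*(7/3) + 4)*(4 + S) = (28/9 + 4)*(4 + S) = 64*(4 + S)/9 = 256/9 + 64*S/9)
(-49 + ((-8 + a(-4)) + 4))² = (-49 + ((-8 + (256/9 + (64/9)*(-4))) + 4))² = (-49 + ((-8 + (256/9 - 256/9)) + 4))² = (-49 + ((-8 + 0) + 4))² = (-49 + (-8 + 4))² = (-49 - 4)² = (-53)² = 2809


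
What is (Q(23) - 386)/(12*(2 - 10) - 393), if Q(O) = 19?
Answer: 367/489 ≈ 0.75051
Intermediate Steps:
(Q(23) - 386)/(12*(2 - 10) - 393) = (19 - 386)/(12*(2 - 10) - 393) = -367/(12*(-8) - 393) = -367/(-96 - 393) = -367/(-489) = -367*(-1/489) = 367/489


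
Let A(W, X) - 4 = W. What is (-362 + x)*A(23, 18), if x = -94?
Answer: -12312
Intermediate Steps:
A(W, X) = 4 + W
(-362 + x)*A(23, 18) = (-362 - 94)*(4 + 23) = -456*27 = -12312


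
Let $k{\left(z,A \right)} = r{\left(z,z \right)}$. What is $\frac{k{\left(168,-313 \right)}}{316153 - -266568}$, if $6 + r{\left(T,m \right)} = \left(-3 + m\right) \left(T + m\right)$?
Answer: $\frac{55434}{582721} \approx 0.09513$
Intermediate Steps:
$r{\left(T,m \right)} = -6 + \left(-3 + m\right) \left(T + m\right)$
$k{\left(z,A \right)} = -6 - 6 z + 2 z^{2}$ ($k{\left(z,A \right)} = -6 + z^{2} - 3 z - 3 z + z z = -6 + z^{2} - 3 z - 3 z + z^{2} = -6 - 6 z + 2 z^{2}$)
$\frac{k{\left(168,-313 \right)}}{316153 - -266568} = \frac{-6 - 1008 + 2 \cdot 168^{2}}{316153 - -266568} = \frac{-6 - 1008 + 2 \cdot 28224}{316153 + 266568} = \frac{-6 - 1008 + 56448}{582721} = 55434 \cdot \frac{1}{582721} = \frac{55434}{582721}$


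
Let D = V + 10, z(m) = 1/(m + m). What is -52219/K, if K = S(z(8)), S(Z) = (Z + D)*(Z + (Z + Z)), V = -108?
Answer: 13368064/4701 ≈ 2843.7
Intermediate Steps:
z(m) = 1/(2*m)
D = -98 (D = -108 + 10 = -98)
S(Z) = 3*Z*(-98 + Z) (S(Z) = (Z - 98)*(Z + (Z + Z)) = (-98 + Z)*(Z + 2*Z) = (-98 + Z)*(3*Z) = 3*Z*(-98 + Z))
K = -4701/256 (K = 3*((1/2)/8)*(-98 + (1/2)/8) = 3*((1/2)*(1/8))*(-98 + (1/2)*(1/8)) = 3*(1/16)*(-98 + 1/16) = 3*(1/16)*(-1567/16) = -4701/256 ≈ -18.363)
-52219/K = -52219/(-4701/256) = -52219*(-256/4701) = 13368064/4701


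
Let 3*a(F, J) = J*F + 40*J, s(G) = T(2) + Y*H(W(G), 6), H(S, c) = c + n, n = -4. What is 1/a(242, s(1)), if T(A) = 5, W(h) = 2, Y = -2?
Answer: 1/94 ≈ 0.010638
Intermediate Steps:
H(S, c) = -4 + c (H(S, c) = c - 4 = -4 + c)
s(G) = 1 (s(G) = 5 - 2*(-4 + 6) = 5 - 2*2 = 5 - 4 = 1)
a(F, J) = 40*J/3 + F*J/3 (a(F, J) = (J*F + 40*J)/3 = (F*J + 40*J)/3 = (40*J + F*J)/3 = 40*J/3 + F*J/3)
1/a(242, s(1)) = 1/((1/3)*1*(40 + 242)) = 1/((1/3)*1*282) = 1/94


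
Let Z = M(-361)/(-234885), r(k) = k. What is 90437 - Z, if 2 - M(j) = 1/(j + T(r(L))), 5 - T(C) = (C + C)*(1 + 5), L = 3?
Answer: 1665395908165/18414984 ≈ 90437.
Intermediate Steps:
T(C) = 5 - 12*C (T(C) = 5 - (C + C)*(1 + 5) = 5 - 2*C*6 = 5 - 12*C)
M(j) = 2 - 1/(-31 + j) (M(j) = 2 - 1/(j + (5 - 12*3)) = 2 - 1/(j + (5 - 36)) = 2 - 1/(j - 31) = 2 - 1/(-31 + j))
Z = -157/18414984 (Z = ((-63 + 2*(-361))/(-31 - 361))/(-234885) = ((-63 - 722)/(-392))*(-1/234885) = -1/392*(-785)*(-1/234885) = (785/392)*(-1/234885) = -157/18414984 ≈ -8.5257e-6)
90437 - Z = 90437 - 1*(-157/18414984) = 90437 + 157/18414984 = 1665395908165/18414984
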